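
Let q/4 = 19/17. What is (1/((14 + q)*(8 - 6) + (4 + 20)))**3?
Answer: 4913/1111934656 ≈ 4.4184e-6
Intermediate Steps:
q = 76/17 (q = 4*(19/17) = 76/17 ≈ 4.4706)
(1/((14 + q)*(8 - 6) + (4 + 20)))**3 = (1/((14 + 76/17)*(8 - 6) + (4 + 20)))**3 = (1/((314/17)*2 + 24))**3 = (1/(628/17 + 24))**3 = (1/(1036/17))**3 = (17/1036)**3 = 4913/1111934656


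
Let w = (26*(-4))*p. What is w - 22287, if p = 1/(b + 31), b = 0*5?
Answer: -691001/31 ≈ -22290.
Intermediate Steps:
b = 0
p = 1/31 (p = 1/(0 + 31) = 1/31 ≈ 0.032258)
w = -104/31 (w = (26*(-4))*(1/31) = -104*1/31 = -104/31 ≈ -3.3548)
w - 22287 = -104/31 - 22287 = -691001/31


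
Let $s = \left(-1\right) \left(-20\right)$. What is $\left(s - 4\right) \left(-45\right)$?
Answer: $-720$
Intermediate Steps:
$s = 20$
$\left(s - 4\right) \left(-45\right) = \left(20 - 4\right) \left(-45\right) = 16 \left(-45\right) = -720$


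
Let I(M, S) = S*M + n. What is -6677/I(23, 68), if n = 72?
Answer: -6677/1636 ≈ -4.0813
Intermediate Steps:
I(M, S) = 72 + M*S (I(M, S) = S*M + 72 = M*S + 72 = 72 + M*S)
-6677/I(23, 68) = -6677/(72 + 23*68) = -6677/(72 + 1564) = -6677/1636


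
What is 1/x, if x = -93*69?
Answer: -1/6417 ≈ -0.00015584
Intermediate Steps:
x = -6417
1/x = 1/(-6417) = -1/6417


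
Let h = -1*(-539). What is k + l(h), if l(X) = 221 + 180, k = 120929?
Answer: 121330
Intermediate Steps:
h = 539
l(X) = 401
k + l(h) = 120929 + 401 = 121330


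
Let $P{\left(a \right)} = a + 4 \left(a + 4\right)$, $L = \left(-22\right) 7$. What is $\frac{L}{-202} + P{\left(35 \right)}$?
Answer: $\frac{19368}{101} \approx 191.76$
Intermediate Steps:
$L = -154$
$P{\left(a \right)} = 16 + 5 a$ ($P{\left(a \right)} = a + 4 \left(4 + a\right) = a + \left(16 + 4 a\right) = 16 + 5 a$)
$\frac{L}{-202} + P{\left(35 \right)} = \frac{1}{-202} \left(-154\right) + \left(16 + 5 \cdot 35\right) = \left(- \frac{1}{202}\right) \left(-154\right) + \left(16 + 175\right) = \frac{77}{101} + 191 = \frac{19368}{101}$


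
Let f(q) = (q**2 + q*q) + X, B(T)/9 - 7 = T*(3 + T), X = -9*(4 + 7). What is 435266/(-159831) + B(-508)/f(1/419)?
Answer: -64796152780892135/2777948609247 ≈ -23325.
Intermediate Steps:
X = -99 (X = -9*11 = -99)
B(T) = 63 + 9*T*(3 + T) (B(T) = 63 + 9*(T*(3 + T)) = 63 + 9*T*(3 + T))
f(q) = -99 + 2*q**2 (f(q) = (q**2 + q*q) - 99 = (q**2 + q**2) - 99 = 2*q**2 - 99 = -99 + 2*q**2)
435266/(-159831) + B(-508)/f(1/419) = 435266/(-159831) + (63 + 9*(-508)**2 + 27*(-508))/(-99 + 2*(1/419)**2) = 435266*(-1/159831) + (63 + 9*258064 - 13716)/(-99 + 2*(1/419)**2) = -435266/159831 + (63 + 2322576 - 13716)/(-99 + 2*(1/175561)) = -435266/159831 + 2308923/(-99 + 2/175561) = -435266/159831 + 2308923/(-17380537/175561) = -435266/159831 + 2308923*(-175561/17380537) = -435266/159831 - 405356830803/17380537 = -64796152780892135/2777948609247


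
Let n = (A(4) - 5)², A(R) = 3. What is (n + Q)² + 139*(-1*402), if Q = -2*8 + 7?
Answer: -55853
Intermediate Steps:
n = 4 (n = (3 - 5)² = (-2)² = 4)
Q = -9 (Q = -16 + 7 = -9)
(n + Q)² + 139*(-1*402) = (4 - 9)² + 139*(-1*402) = (-5)² + 139*(-402) = 25 - 55878 = -55853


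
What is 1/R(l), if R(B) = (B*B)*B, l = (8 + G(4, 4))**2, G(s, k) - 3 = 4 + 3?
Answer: 1/34012224 ≈ 2.9401e-8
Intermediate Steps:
G(s, k) = 10 (G(s, k) = 3 + (4 + 3) = 3 + 7 = 10)
l = 324 (l = (8 + 10)**2 = 18**2 = 324)
R(B) = B**3 (R(B) = B**2*B = B**3)
1/R(l) = 1/(324**3) = 1/34012224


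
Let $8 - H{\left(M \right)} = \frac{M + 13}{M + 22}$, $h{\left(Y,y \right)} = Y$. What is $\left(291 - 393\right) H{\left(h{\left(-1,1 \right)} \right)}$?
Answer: $- \frac{5304}{7} \approx -757.71$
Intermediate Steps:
$H{\left(M \right)} = 8 - \frac{13 + M}{22 + M}$ ($H{\left(M \right)} = 8 - \frac{M + 13}{M + 22} = 8 - \frac{13 + M}{22 + M}$)
$\left(291 - 393\right) H{\left(h{\left(-1,1 \right)} \right)} = \left(291 - 393\right) \frac{163 + 7 \left(-1\right)}{22 - 1} = - 102 \frac{163 - 7}{21} = - 102 \cdot \frac{1}{21} \cdot 156 = \left(-102\right) \frac{52}{7} = - \frac{5304}{7}$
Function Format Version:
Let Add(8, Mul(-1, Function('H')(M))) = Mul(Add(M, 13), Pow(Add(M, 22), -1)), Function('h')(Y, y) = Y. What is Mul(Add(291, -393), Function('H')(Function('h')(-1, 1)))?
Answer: Rational(-5304, 7) ≈ -757.71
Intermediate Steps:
Function('H')(M) = Add(8, Mul(-1, Pow(Add(22, M), -1), Add(13, M))) (Function('H')(M) = Add(8, Mul(-1, Mul(Add(M, 13), Pow(Add(M, 22), -1)))) = Add(8, Mul(-1, Mul(Add(13, M), Pow(Add(22, M), -1)))) = Add(8, Mul(-1, Mul(Pow(Add(22, M), -1), Add(13, M)))) = Add(8, Mul(-1, Pow(Add(22, M), -1), Add(13, M))))
Mul(Add(291, -393), Function('H')(Function('h')(-1, 1))) = Mul(Add(291, -393), Mul(Pow(Add(22, -1), -1), Add(163, Mul(7, -1)))) = Mul(-102, Mul(Pow(21, -1), Add(163, -7))) = Mul(-102, Mul(Rational(1, 21), 156)) = Mul(-102, Rational(52, 7)) = Rational(-5304, 7)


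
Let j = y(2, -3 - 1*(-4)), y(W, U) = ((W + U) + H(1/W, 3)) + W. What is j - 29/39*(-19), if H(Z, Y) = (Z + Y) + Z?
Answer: 902/39 ≈ 23.128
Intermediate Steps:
H(Z, Y) = Y + 2*Z (H(Z, Y) = (Y + Z) + Z = Y + 2*Z)
y(W, U) = 3 + U + 2*W + 2/W (y(W, U) = ((W + U) + (3 + 2/W)) + W = ((U + W) + (3 + 2/W)) + W = (3 + U + W + 2/W) + W = 3 + U + 2*W + 2/W)
j = 9 (j = 3 + (-3 - 1*(-4)) + 2*2 + 2/2 = 3 + (-3 + 4) + 4 + 2*(½) = 3 + 1 + 4 + 1 = 9)
j - 29/39*(-19) = 9 - 29/39*(-19) = 9 + 551/39 = 902/39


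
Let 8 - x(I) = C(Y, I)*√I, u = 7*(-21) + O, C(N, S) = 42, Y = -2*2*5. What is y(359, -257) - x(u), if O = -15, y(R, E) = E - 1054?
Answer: -1319 + 378*I*√2 ≈ -1319.0 + 534.57*I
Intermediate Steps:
Y = -20 (Y = -4*5 = -20)
y(R, E) = -1054 + E
u = -162 (u = 7*(-21) - 15 = -147 - 15 = -162)
x(I) = 8 - 42*√I
y(359, -257) - x(u) = (-1054 - 257) - (8 - 378*I*√2) = -1311 - (8 - 378*I*√2) = -1311 + (-8 + 378*I*√2) = -1319 + 378*I*√2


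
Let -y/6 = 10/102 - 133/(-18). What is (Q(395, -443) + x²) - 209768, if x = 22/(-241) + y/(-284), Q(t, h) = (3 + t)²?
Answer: -625849510531868615/12184595534736 ≈ -51364.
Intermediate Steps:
y = -2291/51 (y = -6*(10/102 - 133/(-18)) = -6*(10*(1/102) - 133*(-1/18)) = -6*(5/51 + 133/18) = -6*2291/306 = -2291/51 ≈ -44.922)
x = 233483/3490644 (x = 22/(-241) - 2291/51/(-284) = 22*(-1/241) - 2291/51*(-1/284) = -22/241 + 2291/14484 = 233483/3490644 ≈ 0.066888)
(Q(395, -443) + x²) - 209768 = ((3 + 395)² + (233483/3490644)²) - 209768 = (398² + 54514311289/12184595534736) - 209768 = (158404 + 54514311289/12184595534736) - 209768 = 1930088725598632633/12184595534736 - 209768 = -625849510531868615/12184595534736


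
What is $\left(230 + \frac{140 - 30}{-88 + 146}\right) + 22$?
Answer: $\frac{7363}{29} \approx 253.9$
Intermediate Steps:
$\left(230 + \frac{140 - 30}{-88 + 146}\right) + 22 = \left(230 + \frac{140 + \left(-47 + 17\right)}{58}\right) + 22 = \left(230 + \left(140 - 30\right) \frac{1}{58}\right) + 22 = \left(230 + 110 \cdot \frac{1}{58}\right) + 22 = \left(230 + \frac{55}{29}\right) + 22 = \frac{6725}{29} + 22 = \frac{7363}{29}$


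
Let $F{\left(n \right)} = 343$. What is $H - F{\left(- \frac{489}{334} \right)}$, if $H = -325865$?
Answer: $-326208$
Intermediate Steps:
$H - F{\left(- \frac{489}{334} \right)} = -325865 - 343 = -326208$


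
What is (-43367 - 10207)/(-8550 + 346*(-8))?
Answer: 26787/5659 ≈ 4.7335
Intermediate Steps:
(-43367 - 10207)/(-8550 + 346*(-8)) = -53574/(-8550 - 2768) = -53574/(-11318) = -53574*(-1/11318) = 26787/5659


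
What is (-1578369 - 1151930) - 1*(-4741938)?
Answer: 2011639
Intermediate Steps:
(-1578369 - 1151930) - 1*(-4741938) = -2730299 + 4741938 = 2011639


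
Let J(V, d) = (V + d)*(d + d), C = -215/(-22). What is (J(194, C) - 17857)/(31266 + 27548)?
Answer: -3357549/14232988 ≈ -0.23590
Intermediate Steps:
C = 215/22 (C = -215*(-1/22) = 215/22 ≈ 9.7727)
J(V, d) = 2*d*(V + d) (J(V, d) = (V + d)*(2*d) = 2*d*(V + d))
(J(194, C) - 17857)/(31266 + 27548) = (2*(215/22)*(194 + 215/22) - 17857)/(31266 + 27548) = (2*(215/22)*(4483/22) - 17857)/58814 = (963845/242 - 17857)*(1/58814) = -3357549/242*1/58814 = -3357549/14232988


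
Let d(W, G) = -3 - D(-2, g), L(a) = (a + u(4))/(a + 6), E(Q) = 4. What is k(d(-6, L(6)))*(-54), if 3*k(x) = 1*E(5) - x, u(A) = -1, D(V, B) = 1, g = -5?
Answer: -144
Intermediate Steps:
L(a) = (-1 + a)/(6 + a) (L(a) = (a - 1)/(a + 6) = (-1 + a)/(6 + a))
d(W, G) = -4 (d(W, G) = -3 - 1*1 = -3 - 1 = -4)
k(x) = 4/3 - x/3 (k(x) = (1*4 - x)/3 = (4 - x)/3 = 4/3 - x/3)
k(d(-6, L(6)))*(-54) = (4/3 - ⅓*(-4))*(-54) = (4/3 + 4/3)*(-54) = (8/3)*(-54) = -144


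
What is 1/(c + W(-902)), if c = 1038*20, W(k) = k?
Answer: 1/19858 ≈ 5.0358e-5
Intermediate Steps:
c = 20760
1/(c + W(-902)) = 1/(20760 - 902) = 1/19858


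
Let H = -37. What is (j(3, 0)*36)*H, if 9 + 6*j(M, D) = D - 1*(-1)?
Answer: 1776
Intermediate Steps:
j(M, D) = -4/3 + D/6 (j(M, D) = -3/2 + (D - 1*(-1))/6 = -3/2 + (D + 1)/6 = -3/2 + (1 + D)/6 = -3/2 + (⅙ + D/6) = -4/3 + D/6)
(j(3, 0)*36)*H = ((-4/3 + (⅙)*0)*36)*(-37) = ((-4/3 + 0)*36)*(-37) = -4/3*36*(-37) = -48*(-37) = 1776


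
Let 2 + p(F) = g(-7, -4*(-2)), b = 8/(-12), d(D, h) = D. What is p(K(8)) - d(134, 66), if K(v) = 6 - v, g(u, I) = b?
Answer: -410/3 ≈ -136.67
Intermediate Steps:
b = -2/3 (b = 8*(-1/12) = -2/3 ≈ -0.66667)
g(u, I) = -2/3
p(F) = -8/3 (p(F) = -2 - 2/3 = -8/3)
p(K(8)) - d(134, 66) = -8/3 - 1*134 = -8/3 - 134 = -410/3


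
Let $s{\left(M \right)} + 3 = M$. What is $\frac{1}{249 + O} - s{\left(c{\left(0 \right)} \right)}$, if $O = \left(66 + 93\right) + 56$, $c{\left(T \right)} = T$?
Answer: $\frac{1393}{464} \approx 3.0022$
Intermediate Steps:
$s{\left(M \right)} = -3 + M$
$O = 215$ ($O = 159 + 56 = 215$)
$\frac{1}{249 + O} - s{\left(c{\left(0 \right)} \right)} = \frac{1}{249 + 215} - \left(-3 + 0\right) = \frac{1}{464} - -3 = \frac{1}{464} + 3 = \frac{1393}{464}$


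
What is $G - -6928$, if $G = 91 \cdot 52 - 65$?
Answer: $11595$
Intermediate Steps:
$G = 4667$ ($G = 4732 - 65 = 4667$)
$G - -6928 = 4667 - -6928 = 4667 + 6928 = 11595$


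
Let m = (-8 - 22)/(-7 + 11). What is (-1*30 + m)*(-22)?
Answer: 825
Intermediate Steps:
m = -15/2 (m = -30/4 = -30*¼ = -15/2 ≈ -7.5000)
(-1*30 + m)*(-22) = (-1*30 - 15/2)*(-22) = (-30 - 15/2)*(-22) = -75/2*(-22) = 825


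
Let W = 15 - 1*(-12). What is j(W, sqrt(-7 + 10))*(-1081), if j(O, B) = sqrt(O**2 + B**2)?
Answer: -2162*sqrt(183) ≈ -29247.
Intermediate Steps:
W = 27 (W = 15 + 12 = 27)
j(O, B) = sqrt(B**2 + O**2)
j(W, sqrt(-7 + 10))*(-1081) = sqrt((sqrt(-7 + 10))**2 + 27**2)*(-1081) = sqrt((sqrt(3))**2 + 729)*(-1081) = sqrt(3 + 729)*(-1081) = sqrt(732)*(-1081) = (2*sqrt(183))*(-1081) = -2162*sqrt(183)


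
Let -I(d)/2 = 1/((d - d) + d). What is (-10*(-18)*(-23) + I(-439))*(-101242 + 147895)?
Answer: -84789868074/439 ≈ -1.9314e+8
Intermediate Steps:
I(d) = -2/d (I(d) = -2/((d - d) + d) = -2/(0 + d) = -2/d)
(-10*(-18)*(-23) + I(-439))*(-101242 + 147895) = (-10*(-18)*(-23) - 2/(-439))*(-101242 + 147895) = (180*(-23) - 2*(-1/439))*46653 = (-4140 + 2/439)*46653 = -1817458/439*46653 = -84789868074/439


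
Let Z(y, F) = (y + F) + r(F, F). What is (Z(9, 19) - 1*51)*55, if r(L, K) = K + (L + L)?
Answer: 1870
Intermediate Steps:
r(L, K) = K + 2*L
Z(y, F) = y + 4*F (Z(y, F) = (y + F) + (F + 2*F) = (F + y) + 3*F = y + 4*F)
(Z(9, 19) - 1*51)*55 = ((9 + 4*19) - 1*51)*55 = ((9 + 76) - 51)*55 = (85 - 51)*55 = 34*55 = 1870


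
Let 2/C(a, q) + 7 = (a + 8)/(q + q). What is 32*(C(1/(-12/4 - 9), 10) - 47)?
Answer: -479840/317 ≈ -1513.7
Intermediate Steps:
C(a, q) = 2/(-7 + (8 + a)/(2*q)) (C(a, q) = 2/(-7 + (a + 8)/(q + q)) = 2/(-7 + (8 + a)/((2*q))) = 2/(-7 + (8 + a)*(1/(2*q))) = 2/(-7 + (8 + a)/(2*q)))
32*(C(1/(-12/4 - 9), 10) - 47) = 32*(4*10/(8 + 1/(-12/4 - 9) - 14*10) - 47) = 32*(4*10/(8 + 1/(-12*¼ - 9) - 140) - 47) = 32*(4*10/(8 + 1/(-3 - 9) - 140) - 47) = 32*(4*10/(8 + 1/(-12) - 140) - 47) = 32*(4*10/(8 - 1/12 - 140) - 47) = 32*(4*10/(-1585/12) - 47) = 32*(4*10*(-12/1585) - 47) = 32*(-96/317 - 47) = 32*(-14995/317) = -479840/317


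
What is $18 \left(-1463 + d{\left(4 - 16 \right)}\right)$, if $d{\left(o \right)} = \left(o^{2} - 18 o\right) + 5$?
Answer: $-19764$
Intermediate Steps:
$d{\left(o \right)} = 5 + o^{2} - 18 o$
$18 \left(-1463 + d{\left(4 - 16 \right)}\right) = 18 \left(-1463 + \left(5 + \left(4 - 16\right)^{2} - 18 \left(4 - 16\right)\right)\right) = 18 \left(-1463 + \left(5 + \left(-12\right)^{2} - -216\right)\right) = 18 \left(-1463 + \left(5 + 144 + 216\right)\right) = 18 \left(-1463 + 365\right) = 18 \left(-1098\right) = -19764$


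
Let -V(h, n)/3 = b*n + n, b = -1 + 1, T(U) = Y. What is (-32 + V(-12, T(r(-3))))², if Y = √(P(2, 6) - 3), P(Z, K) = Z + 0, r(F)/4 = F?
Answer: 1015 + 192*I ≈ 1015.0 + 192.0*I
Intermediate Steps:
r(F) = 4*F
P(Z, K) = Z
Y = I (Y = √(2 - 3) = √(-1) = I ≈ 1.0*I)
T(U) = I
b = 0
V(h, n) = -3*n (V(h, n) = -3*(0*n + n) = -3*(0 + n) = -3*n)
(-32 + V(-12, T(r(-3))))² = (-32 - 3*I)²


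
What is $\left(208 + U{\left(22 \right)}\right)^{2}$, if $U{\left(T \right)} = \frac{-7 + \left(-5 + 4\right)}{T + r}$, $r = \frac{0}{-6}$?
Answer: $\frac{5216656}{121} \approx 43113.0$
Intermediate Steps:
$r = 0$ ($r = 0 \left(- \frac{1}{6}\right) = 0$)
$U{\left(T \right)} = - \frac{8}{T}$ ($U{\left(T \right)} = \frac{-7 + \left(-5 + 4\right)}{T + 0} = \frac{-7 - 1}{T} = - \frac{8}{T}$)
$\left(208 + U{\left(22 \right)}\right)^{2} = \left(208 - \frac{8}{22}\right)^{2} = \left(208 - \frac{4}{11}\right)^{2} = \left(\frac{2284}{11}\right)^{2} = \frac{5216656}{121}$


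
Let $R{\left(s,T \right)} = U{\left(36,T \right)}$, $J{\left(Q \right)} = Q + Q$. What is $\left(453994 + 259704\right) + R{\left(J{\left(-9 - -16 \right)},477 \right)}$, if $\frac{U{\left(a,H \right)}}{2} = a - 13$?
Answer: $713744$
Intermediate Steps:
$U{\left(a,H \right)} = -26 + 2 a$ ($U{\left(a,H \right)} = 2 \left(a - 13\right) = 2 \left(-13 + a\right) = -26 + 2 a$)
$J{\left(Q \right)} = 2 Q$
$R{\left(s,T \right)} = 46$ ($R{\left(s,T \right)} = -26 + 2 \cdot 36 = -26 + 72 = 46$)
$\left(453994 + 259704\right) + R{\left(J{\left(-9 - -16 \right)},477 \right)} = \left(453994 + 259704\right) + 46 = 713698 + 46 = 713744$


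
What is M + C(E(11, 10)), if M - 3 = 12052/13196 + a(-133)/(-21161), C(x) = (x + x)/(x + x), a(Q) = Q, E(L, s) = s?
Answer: 49062488/9972877 ≈ 4.9196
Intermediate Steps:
C(x) = 1 (C(x) = (2*x)/((2*x)) = (2*x)*(1/(2*x)) = 1)
M = 39089611/9972877 (M = 3 + (12052/13196 - 133/(-21161)) = 3 + (12052*(1/13196) - 133*(-1/21161)) = 3 + (3013/3299 + 19/3023) = 3 + 9170980/9972877 = 39089611/9972877 ≈ 3.9196)
M + C(E(11, 10)) = 39089611/9972877 + 1 = 49062488/9972877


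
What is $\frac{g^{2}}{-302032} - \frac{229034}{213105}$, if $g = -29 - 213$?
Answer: $- \frac{20413969577}{16091132340} \approx -1.2686$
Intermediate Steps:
$g = -242$ ($g = -29 - 213 = -242$)
$\frac{g^{2}}{-302032} - \frac{229034}{213105} = \frac{\left(-242\right)^{2}}{-302032} - \frac{229034}{213105} = 58564 \left(- \frac{1}{302032}\right) - \frac{229034}{213105} = - \frac{14641}{75508} - \frac{229034}{213105} = - \frac{20413969577}{16091132340}$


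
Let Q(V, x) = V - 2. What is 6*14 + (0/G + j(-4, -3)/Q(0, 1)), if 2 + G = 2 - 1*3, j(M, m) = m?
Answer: 171/2 ≈ 85.500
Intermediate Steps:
Q(V, x) = -2 + V
G = -3 (G = -2 + (2 - 1*3) = -2 + (2 - 3) = -2 - 1 = -3)
6*14 + (0/G + j(-4, -3)/Q(0, 1)) = 6*14 + (0/(-3) - 3/(-2 + 0)) = 84 + (0*(-⅓) - 3/(-2)) = 84 + (0 - 3*(-½)) = 84 + (0 + 3/2) = 84 + 3/2 = 171/2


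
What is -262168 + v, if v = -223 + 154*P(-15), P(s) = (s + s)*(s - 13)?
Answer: -133031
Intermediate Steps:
P(s) = 2*s*(-13 + s) (P(s) = (2*s)*(-13 + s) = 2*s*(-13 + s))
v = 129137 (v = -223 + 154*(2*(-15)*(-13 - 15)) = -223 + 154*(2*(-15)*(-28)) = -223 + 154*840 = -223 + 129360 = 129137)
-262168 + v = -262168 + 129137 = -133031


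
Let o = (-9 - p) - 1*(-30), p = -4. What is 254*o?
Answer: 6350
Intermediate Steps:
o = 25 (o = (-9 - 1*(-4)) - 1*(-30) = (-9 + 4) + 30 = -5 + 30 = 25)
254*o = 254*25 = 6350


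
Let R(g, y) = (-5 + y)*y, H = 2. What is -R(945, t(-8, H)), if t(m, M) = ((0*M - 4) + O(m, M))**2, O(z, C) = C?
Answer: 4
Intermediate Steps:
t(m, M) = (-4 + M)**2 (t(m, M) = ((0*M - 4) + M)**2 = ((0 - 4) + M)**2 = (-4 + M)**2)
R(g, y) = y*(-5 + y)
-R(945, t(-8, H)) = -(-4 + 2)**2*(-5 + (-4 + 2)**2) = -(-2)**2*(-5 + (-2)**2) = -4*(-5 + 4) = -4*(-1) = -1*(-4) = 4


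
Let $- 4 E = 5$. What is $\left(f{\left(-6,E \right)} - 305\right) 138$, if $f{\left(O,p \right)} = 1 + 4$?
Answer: $-41400$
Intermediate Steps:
$E = - \frac{5}{4}$ ($E = \left(- \frac{1}{4}\right) 5 = - \frac{5}{4} \approx -1.25$)
$f{\left(O,p \right)} = 5$
$\left(f{\left(-6,E \right)} - 305\right) 138 = \left(5 - 305\right) 138 = \left(-300\right) 138 = -41400$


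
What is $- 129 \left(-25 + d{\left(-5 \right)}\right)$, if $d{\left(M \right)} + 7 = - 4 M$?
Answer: $1548$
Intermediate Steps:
$d{\left(M \right)} = -7 - 4 M$
$- 129 \left(-25 + d{\left(-5 \right)}\right) = - 129 \left(-25 - -13\right) = - 129 \left(-25 + \left(-7 + 20\right)\right) = - 129 \left(-25 + 13\right) = \left(-129\right) \left(-12\right) = 1548$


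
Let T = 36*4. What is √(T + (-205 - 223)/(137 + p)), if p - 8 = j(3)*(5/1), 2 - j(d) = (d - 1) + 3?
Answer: √594490/65 ≈ 11.862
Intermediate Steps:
j(d) = -d (j(d) = 2 - ((d - 1) + 3) = 2 - ((-1 + d) + 3) = 2 - (2 + d) = 2 + (-2 - d) = -d)
p = -7 (p = 8 + (-1*3)*(5/1) = 8 - 15 = -7)
T = 144
√(T + (-205 - 223)/(137 + p)) = √(144 + (-205 - 223)/(137 - 7)) = √(144 - 428/130) = √(144 - 428*1/130) = √(144 - 214/65) = √(9146/65) = √594490/65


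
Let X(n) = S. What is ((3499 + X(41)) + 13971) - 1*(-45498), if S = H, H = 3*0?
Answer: 62968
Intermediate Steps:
H = 0
S = 0
X(n) = 0
((3499 + X(41)) + 13971) - 1*(-45498) = ((3499 + 0) + 13971) - 1*(-45498) = (3499 + 13971) + 45498 = 17470 + 45498 = 62968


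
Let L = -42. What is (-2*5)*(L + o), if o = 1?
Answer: 410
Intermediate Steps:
(-2*5)*(L + o) = (-2*5)*(-42 + 1) = -10*(-41) = 410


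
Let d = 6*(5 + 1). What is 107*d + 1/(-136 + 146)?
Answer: 38521/10 ≈ 3852.1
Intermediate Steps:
d = 36 (d = 6*6 = 36)
107*d + 1/(-136 + 146) = 107*36 + 1/(-136 + 146) = 3852 + 1/10 = 3852 + ⅒ = 38521/10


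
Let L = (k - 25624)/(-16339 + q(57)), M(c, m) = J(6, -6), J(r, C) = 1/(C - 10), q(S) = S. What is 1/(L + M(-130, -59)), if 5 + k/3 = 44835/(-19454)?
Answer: 1267000112/1916474937 ≈ 0.66111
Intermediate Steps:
J(r, C) = 1/(-10 + C)
k = -426315/19454 (k = -15 + 3*(44835/(-19454)) = -15 + 3*(44835*(-1/19454)) = -15 + 3*(-44835/19454) = -15 - 134505/19454 = -426315/19454 ≈ -21.914)
M(c, m) = -1/16 (M(c, m) = 1/(-10 - 6) = 1/(-16) = -1/16)
L = 498915611/316750028 (L = (-426315/19454 - 25624)/(-16339 + 57) = -498915611/19454/(-16282) = -498915611/19454*(-1/16282) = 498915611/316750028 ≈ 1.5751)
1/(L + M(-130, -59)) = 1/(498915611/316750028 - 1/16) = 1/(1916474937/1267000112) = 1267000112/1916474937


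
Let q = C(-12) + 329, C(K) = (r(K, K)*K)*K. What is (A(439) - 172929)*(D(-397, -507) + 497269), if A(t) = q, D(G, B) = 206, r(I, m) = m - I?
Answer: -85864185000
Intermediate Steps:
C(K) = 0 (C(K) = ((K - K)*K)*K = (0*K)*K = 0*K = 0)
q = 329 (q = 0 + 329 = 329)
A(t) = 329
(A(439) - 172929)*(D(-397, -507) + 497269) = (329 - 172929)*(206 + 497269) = -172600*497475 = -85864185000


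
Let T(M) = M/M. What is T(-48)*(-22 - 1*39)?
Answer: -61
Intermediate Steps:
T(M) = 1
T(-48)*(-22 - 1*39) = 1*(-22 - 1*39) = 1*(-22 - 39) = 1*(-61) = -61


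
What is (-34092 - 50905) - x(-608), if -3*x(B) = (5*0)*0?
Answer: -84997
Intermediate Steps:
x(B) = 0 (x(B) = -5*0*0/3 = -0*0 = -⅓*0 = 0)
(-34092 - 50905) - x(-608) = (-34092 - 50905) - 1*0 = -84997 + 0 = -84997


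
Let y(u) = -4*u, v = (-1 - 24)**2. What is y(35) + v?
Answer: 485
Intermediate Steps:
v = 625 (v = (-25)**2 = 625)
y(35) + v = -4*35 + 625 = -140 + 625 = 485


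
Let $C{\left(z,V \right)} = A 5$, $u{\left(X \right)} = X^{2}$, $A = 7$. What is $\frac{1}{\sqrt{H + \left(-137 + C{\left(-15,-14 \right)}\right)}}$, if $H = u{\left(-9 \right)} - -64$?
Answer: $\frac{\sqrt{43}}{43} \approx 0.1525$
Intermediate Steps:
$C{\left(z,V \right)} = 35$ ($C{\left(z,V \right)} = 7 \cdot 5 = 35$)
$H = 145$ ($H = \left(-9\right)^{2} - -64 = 81 + 64 = 145$)
$\frac{1}{\sqrt{H + \left(-137 + C{\left(-15,-14 \right)}\right)}} = \frac{1}{\sqrt{145 + \left(-137 + 35\right)}} = \frac{1}{\sqrt{145 - 102}} = \frac{1}{\sqrt{43}} = \frac{\sqrt{43}}{43}$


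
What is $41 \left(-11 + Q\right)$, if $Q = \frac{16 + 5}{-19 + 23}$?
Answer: $- \frac{943}{4} \approx -235.75$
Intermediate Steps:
$Q = \frac{21}{4} \approx 5.25$
$41 \left(-11 + Q\right) = 41 \left(-11 + \frac{21}{4}\right) = 41 \left(- \frac{23}{4}\right) = - \frac{943}{4}$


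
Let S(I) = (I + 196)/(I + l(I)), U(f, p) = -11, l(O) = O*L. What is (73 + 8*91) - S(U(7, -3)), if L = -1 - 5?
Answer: 8774/11 ≈ 797.64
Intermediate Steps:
L = -6
l(O) = -6*O (l(O) = O*(-6) = -6*O)
S(I) = -(196 + I)/(5*I) (S(I) = (I + 196)/(I - 6*I) = (196 + I)/((-5*I)) = (196 + I)*(-1/(5*I)) = -(196 + I)/(5*I))
(73 + 8*91) - S(U(7, -3)) = (73 + 8*91) - (-196 - 1*(-11))/(5*(-11)) = (73 + 728) - (-1)*(-196 + 11)/(5*11) = 801 - (-1)*(-185)/(5*11) = 801 - 1*37/11 = 801 - 37/11 = 8774/11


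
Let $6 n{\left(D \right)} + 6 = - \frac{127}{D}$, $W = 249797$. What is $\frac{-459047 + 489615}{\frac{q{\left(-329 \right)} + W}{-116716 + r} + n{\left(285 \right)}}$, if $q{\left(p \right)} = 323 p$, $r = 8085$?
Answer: $- \frac{5678281417680}{444991447} \approx -12760.0$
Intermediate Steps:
$n{\left(D \right)} = -1 - \frac{127}{6 D}$ ($n{\left(D \right)} = -1 + \frac{\left(-127\right) \frac{1}{D}}{6} = -1 - \frac{127}{6 D}$)
$\frac{-459047 + 489615}{\frac{q{\left(-329 \right)} + W}{-116716 + r} + n{\left(285 \right)}} = \frac{-459047 + 489615}{\frac{323 \left(-329\right) + 249797}{-116716 + 8085} + \frac{- \frac{127}{6} - 285}{285}} = \frac{30568}{\frac{-106267 + 249797}{-108631} + \frac{- \frac{127}{6} - 285}{285}} = \frac{30568}{143530 \left(- \frac{1}{108631}\right) + \frac{1}{285} \left(- \frac{1837}{6}\right)} = \frac{30568}{- \frac{143530}{108631} - \frac{1837}{1710}} = \frac{30568}{- \frac{444991447}{185759010}} = 30568 \left(- \frac{185759010}{444991447}\right) = - \frac{5678281417680}{444991447}$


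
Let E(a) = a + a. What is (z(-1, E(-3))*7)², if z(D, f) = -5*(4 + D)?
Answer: 11025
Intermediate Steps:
E(a) = 2*a
z(D, f) = -20 - 5*D
(z(-1, E(-3))*7)² = ((-20 - 5*(-1))*7)² = ((-20 + 5)*7)² = (-15*7)² = (-105)² = 11025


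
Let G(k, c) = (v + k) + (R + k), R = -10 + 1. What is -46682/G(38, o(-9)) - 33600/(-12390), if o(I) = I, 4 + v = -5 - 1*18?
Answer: -1373919/1180 ≈ -1164.3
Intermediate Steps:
v = -27 (v = -4 + (-5 - 1*18) = -4 + (-5 - 18) = -4 - 23 = -27)
R = -9
G(k, c) = -36 + 2*k (G(k, c) = (-27 + k) + (-9 + k) = -36 + 2*k)
-46682/G(38, o(-9)) - 33600/(-12390) = -46682/(-36 + 2*38) - 33600/(-12390) = -46682/(-36 + 76) - 33600*(-1/12390) = -46682/40 + 160/59 = -46682*1/40 + 160/59 = -23341/20 + 160/59 = -1373919/1180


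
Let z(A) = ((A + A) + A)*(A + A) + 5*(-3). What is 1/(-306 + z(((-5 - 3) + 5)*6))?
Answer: 1/1623 ≈ 0.00061614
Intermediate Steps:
z(A) = -15 + 6*A² (z(A) = (2*A + A)*(2*A) - 15 = (3*A)*(2*A) - 15 = 6*A² - 15 = -15 + 6*A²)
1/(-306 + z(((-5 - 3) + 5)*6)) = 1/(-306 + (-15 + 6*(((-5 - 3) + 5)*6)²)) = 1/(-306 + (-15 + 6*((-8 + 5)*6)²)) = 1/(-306 + (-15 + 6*(-3*6)²)) = 1/(-306 + (-15 + 6*(-18)²)) = 1/(-306 + (-15 + 6*324)) = 1/(-306 + (-15 + 1944)) = 1/(-306 + 1929) = 1/1623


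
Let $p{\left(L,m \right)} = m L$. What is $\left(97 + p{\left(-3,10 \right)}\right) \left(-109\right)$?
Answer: $-7303$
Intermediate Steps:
$p{\left(L,m \right)} = L m$
$\left(97 + p{\left(-3,10 \right)}\right) \left(-109\right) = \left(97 - 30\right) \left(-109\right) = 67 \left(-109\right) = -7303$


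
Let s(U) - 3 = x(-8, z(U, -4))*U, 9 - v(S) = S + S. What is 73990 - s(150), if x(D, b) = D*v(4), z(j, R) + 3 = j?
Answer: 75187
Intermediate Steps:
v(S) = 9 - 2*S (v(S) = 9 - (S + S) = 9 - 2*S)
z(j, R) = -3 + j
x(D, b) = D (x(D, b) = D*(9 - 2*4) = D*(9 - 8) = D*1 = D)
s(U) = 3 - 8*U
73990 - s(150) = 73990 - (3 - 8*150) = 73990 - (3 - 1200) = 73990 - 1*(-1197) = 73990 + 1197 = 75187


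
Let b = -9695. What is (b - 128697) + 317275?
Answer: 178883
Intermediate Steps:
(b - 128697) + 317275 = (-9695 - 128697) + 317275 = -138392 + 317275 = 178883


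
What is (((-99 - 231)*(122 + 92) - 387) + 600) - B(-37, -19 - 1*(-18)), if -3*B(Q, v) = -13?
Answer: -211234/3 ≈ -70411.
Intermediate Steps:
B(Q, v) = 13/3 (B(Q, v) = -1/3*(-13) = 13/3)
(((-99 - 231)*(122 + 92) - 387) + 600) - B(-37, -19 - 1*(-18)) = (((-99 - 231)*(122 + 92) - 387) + 600) - 1*13/3 = ((-330*214 - 387) + 600) - 13/3 = ((-70620 - 387) + 600) - 13/3 = (-71007 + 600) - 13/3 = -70407 - 13/3 = -211234/3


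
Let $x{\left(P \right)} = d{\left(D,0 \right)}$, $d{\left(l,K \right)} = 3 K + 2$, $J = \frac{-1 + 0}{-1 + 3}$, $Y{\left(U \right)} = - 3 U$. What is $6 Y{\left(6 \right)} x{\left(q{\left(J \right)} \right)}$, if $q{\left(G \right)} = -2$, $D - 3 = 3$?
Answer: $-216$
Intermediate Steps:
$D = 6$ ($D = 3 + 3 = 6$)
$J = - \frac{1}{2} \approx -0.5$
$d{\left(l,K \right)} = 2 + 3 K$
$x{\left(P \right)} = 2$ ($x{\left(P \right)} = 2 + 3 \cdot 0 = 2 + 0 = 2$)
$6 Y{\left(6 \right)} x{\left(q{\left(J \right)} \right)} = 6 \left(\left(-3\right) 6\right) 2 = 6 \left(-18\right) 2 = \left(-108\right) 2 = -216$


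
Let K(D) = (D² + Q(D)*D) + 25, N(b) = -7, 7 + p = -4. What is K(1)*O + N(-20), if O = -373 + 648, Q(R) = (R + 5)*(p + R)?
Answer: -9357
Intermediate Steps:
p = -11 (p = -7 - 4 = -11)
Q(R) = (-11 + R)*(5 + R) (Q(R) = (R + 5)*(-11 + R) = (5 + R)*(-11 + R) = (-11 + R)*(5 + R))
O = 275
K(D) = 25 + D² + D*(-55 + D² - 6*D) (K(D) = (D² + (-55 + D² - 6*D)*D) + 25 = (D² + D*(-55 + D² - 6*D)) + 25 = 25 + D² + D*(-55 + D² - 6*D))
K(1)*O + N(-20) = (25 + 1³ - 55*1 - 5*1²)*275 - 7 = (25 + 1 - 55 - 5*1)*275 - 7 = (25 + 1 - 55 - 5)*275 - 7 = -34*275 - 7 = -9350 - 7 = -9357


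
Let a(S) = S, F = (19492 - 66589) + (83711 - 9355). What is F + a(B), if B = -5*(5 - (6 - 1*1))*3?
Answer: 27259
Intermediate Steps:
F = 27259 (F = -47097 + 74356 = 27259)
B = 0 (B = -5*(5 - (6 - 1))*3 = -5*(5 - 1*5)*3 = -5*(5 - 5)*3 = -5*0*3 = 0*3 = 0)
F + a(B) = 27259 + 0 = 27259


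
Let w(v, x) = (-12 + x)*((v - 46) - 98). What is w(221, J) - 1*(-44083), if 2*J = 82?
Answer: 46316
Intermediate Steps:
J = 41 (J = (1/2)*82 = 41)
w(v, x) = (-144 + v)*(-12 + x) (w(v, x) = (-12 + x)*((-46 + v) - 98) = (-12 + x)*(-144 + v) = (-144 + v)*(-12 + x))
w(221, J) - 1*(-44083) = (1728 - 144*41 - 12*221 + 221*41) - 1*(-44083) = (1728 - 5904 - 2652 + 9061) + 44083 = 2233 + 44083 = 46316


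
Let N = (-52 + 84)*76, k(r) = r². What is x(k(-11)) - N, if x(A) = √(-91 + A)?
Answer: -2432 + √30 ≈ -2426.5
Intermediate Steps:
N = 2432 (N = 32*76 = 2432)
x(k(-11)) - N = √(-91 + (-11)²) - 1*2432 = √(-91 + 121) - 2432 = √30 - 2432 = -2432 + √30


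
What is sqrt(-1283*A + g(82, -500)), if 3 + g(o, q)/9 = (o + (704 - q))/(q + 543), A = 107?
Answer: I*sqrt(253384810)/43 ≈ 370.19*I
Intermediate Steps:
g(o, q) = -27 + 9*(704 + o - q)/(543 + q) (g(o, q) = -27 + 9*((o + (704 - q))/(q + 543)) = -27 + 9*((704 + o - q)/(543 + q)) = -27 + 9*(704 + o - q)/(543 + q))
sqrt(-1283*A + g(82, -500)) = sqrt(-1283*107 + 9*(-925 + 82 - 4*(-500))/(543 - 500)) = sqrt(-137281 + 9*(-925 + 82 + 2000)/43) = sqrt(-137281 + 9*(1/43)*1157) = sqrt(-137281 + 10413/43) = sqrt(-5892670/43) = I*sqrt(253384810)/43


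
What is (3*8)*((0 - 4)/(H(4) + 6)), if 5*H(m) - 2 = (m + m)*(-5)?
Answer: 60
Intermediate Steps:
H(m) = ⅖ - 2*m (H(m) = ⅖ + ((m + m)*(-5))/5 = ⅖ + ((2*m)*(-5))/5 = ⅖ + (-10*m)/5 = ⅖ - 2*m)
(3*8)*((0 - 4)/(H(4) + 6)) = (3*8)*((0 - 4)/((⅖ - 2*4) + 6)) = 24*(-4/((⅖ - 8) + 6)) = 24*(-4/(-38/5 + 6)) = 24*(-4/(-8/5)) = 24*(-4*(-5/8)) = 24*(5/2) = 60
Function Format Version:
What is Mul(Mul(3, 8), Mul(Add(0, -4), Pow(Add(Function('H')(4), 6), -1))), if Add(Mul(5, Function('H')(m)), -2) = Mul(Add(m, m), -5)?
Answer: 60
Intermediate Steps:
Function('H')(m) = Add(Rational(2, 5), Mul(-2, m)) (Function('H')(m) = Add(Rational(2, 5), Mul(Rational(1, 5), Mul(Add(m, m), -5))) = Add(Rational(2, 5), Mul(Rational(1, 5), Mul(Mul(2, m), -5))) = Add(Rational(2, 5), Mul(Rational(1, 5), Mul(-10, m))) = Add(Rational(2, 5), Mul(-2, m)))
Mul(Mul(3, 8), Mul(Add(0, -4), Pow(Add(Function('H')(4), 6), -1))) = Mul(Mul(3, 8), Mul(Add(0, -4), Pow(Add(Add(Rational(2, 5), Mul(-2, 4)), 6), -1))) = Mul(24, Mul(-4, Pow(Add(Add(Rational(2, 5), -8), 6), -1))) = Mul(24, Mul(-4, Pow(Add(Rational(-38, 5), 6), -1))) = Mul(24, Mul(-4, Pow(Rational(-8, 5), -1))) = Mul(24, Mul(-4, Rational(-5, 8))) = Mul(24, Rational(5, 2)) = 60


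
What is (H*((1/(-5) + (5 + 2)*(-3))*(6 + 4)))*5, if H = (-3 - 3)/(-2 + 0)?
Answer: -3180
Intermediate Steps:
H = 3 (H = -6/(-2) = -6*(-1/2) = 3)
(H*((1/(-5) + (5 + 2)*(-3))*(6 + 4)))*5 = (3*((1/(-5) + (5 + 2)*(-3))*(6 + 4)))*5 = (3*((-1/5 + 7*(-3))*10))*5 = (3*((-1/5 - 21)*10))*5 = (3*(-106/5*10))*5 = (3*(-212))*5 = -636*5 = -3180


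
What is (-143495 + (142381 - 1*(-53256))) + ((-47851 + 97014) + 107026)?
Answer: 208331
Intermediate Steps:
(-143495 + (142381 - 1*(-53256))) + ((-47851 + 97014) + 107026) = (-143495 + (142381 + 53256)) + (49163 + 107026) = (-143495 + 195637) + 156189 = 52142 + 156189 = 208331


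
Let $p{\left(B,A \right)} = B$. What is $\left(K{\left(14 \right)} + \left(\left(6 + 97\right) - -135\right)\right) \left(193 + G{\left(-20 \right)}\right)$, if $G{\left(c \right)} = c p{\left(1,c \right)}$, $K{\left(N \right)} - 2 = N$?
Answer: $43942$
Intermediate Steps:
$K{\left(N \right)} = 2 + N$
$G{\left(c \right)} = c$ ($G{\left(c \right)} = c 1 = c$)
$\left(K{\left(14 \right)} + \left(\left(6 + 97\right) - -135\right)\right) \left(193 + G{\left(-20 \right)}\right) = \left(\left(2 + 14\right) + \left(\left(6 + 97\right) - -135\right)\right) \left(193 - 20\right) = \left(16 + \left(103 + 135\right)\right) 173 = \left(16 + 238\right) 173 = 254 \cdot 173 = 43942$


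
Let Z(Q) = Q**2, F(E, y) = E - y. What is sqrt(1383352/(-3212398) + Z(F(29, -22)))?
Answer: sqrt(6709144497690677)/1606199 ≈ 50.996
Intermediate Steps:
sqrt(1383352/(-3212398) + Z(F(29, -22))) = sqrt(1383352/(-3212398) + (29 - 1*(-22))**2) = sqrt(1383352*(-1/3212398) + (29 + 22)**2) = sqrt(-691676/1606199 + 51**2) = sqrt(-691676/1606199 + 2601) = sqrt(4177031923/1606199) = sqrt(6709144497690677)/1606199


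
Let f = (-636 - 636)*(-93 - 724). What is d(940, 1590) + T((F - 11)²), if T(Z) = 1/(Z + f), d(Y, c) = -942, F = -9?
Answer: -979325807/1039624 ≈ -942.00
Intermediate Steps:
f = 1039224 (f = -1272*(-817) = 1039224)
T(Z) = 1/(1039224 + Z) (T(Z) = 1/(Z + 1039224) = 1/(1039224 + Z))
d(940, 1590) + T((F - 11)²) = -942 + 1/(1039224 + (-9 - 11)²) = -942 + 1/(1039224 + (-20)²) = -942 + 1/(1039224 + 400) = -942 + 1/1039624 = -979325807/1039624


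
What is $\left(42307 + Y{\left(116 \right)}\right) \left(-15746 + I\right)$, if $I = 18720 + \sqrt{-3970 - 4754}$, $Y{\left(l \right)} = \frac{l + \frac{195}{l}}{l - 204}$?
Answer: $\frac{58379106985}{464} + \frac{39259655 i \sqrt{2181}}{464} \approx 1.2582 \cdot 10^{8} + 3.9514 \cdot 10^{6} i$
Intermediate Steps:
$Y{\left(l \right)} = \frac{l + \frac{195}{l}}{-204 + l}$
$I = 18720 + 2 i \sqrt{2181}$ ($I = 18720 + \sqrt{-8724} = 18720 + 2 i \sqrt{2181} \approx 18720.0 + 93.402 i$)
$\left(42307 + Y{\left(116 \right)}\right) \left(-15746 + I\right) = \left(42307 + \frac{195 + 116^{2}}{116 \left(-204 + 116\right)}\right) \left(-15746 + \left(18720 + 2 i \sqrt{2181}\right)\right) = \left(42307 + \frac{195 + 13456}{116 \left(-88\right)}\right) \left(2974 + 2 i \sqrt{2181}\right) = \left(42307 + \frac{1}{116} \left(- \frac{1}{88}\right) 13651\right) \left(2974 + 2 i \sqrt{2181}\right) = \left(42307 - \frac{1241}{928}\right) \left(2974 + 2 i \sqrt{2181}\right) = \frac{39259655 \left(2974 + 2 i \sqrt{2181}\right)}{928} = \frac{58379106985}{464} + \frac{39259655 i \sqrt{2181}}{464}$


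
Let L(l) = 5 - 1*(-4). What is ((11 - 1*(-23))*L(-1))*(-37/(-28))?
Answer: 5661/14 ≈ 404.36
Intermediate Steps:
L(l) = 9 (L(l) = 5 + 4 = 9)
((11 - 1*(-23))*L(-1))*(-37/(-28)) = ((11 - 1*(-23))*9)*(-37/(-28)) = ((11 + 23)*9)*(-37*(-1/28)) = (34*9)*(37/28) = 306*(37/28) = 5661/14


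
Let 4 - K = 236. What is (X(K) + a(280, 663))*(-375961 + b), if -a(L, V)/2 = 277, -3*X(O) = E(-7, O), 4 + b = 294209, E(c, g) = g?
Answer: 38970360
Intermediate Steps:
b = 294205 (b = -4 + 294209 = 294205)
K = -232 (K = 4 - 1*236 = 4 - 236 = -232)
X(O) = -O/3
a(L, V) = -554 (a(L, V) = -2*277 = -554)
(X(K) + a(280, 663))*(-375961 + b) = (-⅓*(-232) - 554)*(-375961 + 294205) = (232/3 - 554)*(-81756) = -1430/3*(-81756) = 38970360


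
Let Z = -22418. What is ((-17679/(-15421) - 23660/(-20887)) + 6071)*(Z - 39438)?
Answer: -121002315803067200/322098427 ≈ -3.7567e+8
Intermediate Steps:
((-17679/(-15421) - 23660/(-20887)) + 6071)*(Z - 39438) = ((-17679/(-15421) - 23660/(-20887)) + 6071)*(-22418 - 39438) = ((-17679*(-1/15421) - 23660*(-1/20887)) + 6071)*(-61856) = ((17679/15421 + 23660/20887) + 6071)*(-61856) = (734122133/322098427 + 6071)*(-61856) = (1956193672450/322098427)*(-61856) = -121002315803067200/322098427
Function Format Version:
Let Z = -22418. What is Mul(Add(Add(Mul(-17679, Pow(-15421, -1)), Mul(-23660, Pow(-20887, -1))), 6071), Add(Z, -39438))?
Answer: Rational(-121002315803067200, 322098427) ≈ -3.7567e+8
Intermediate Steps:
Mul(Add(Add(Mul(-17679, Pow(-15421, -1)), Mul(-23660, Pow(-20887, -1))), 6071), Add(Z, -39438)) = Mul(Add(Add(Mul(-17679, Pow(-15421, -1)), Mul(-23660, Pow(-20887, -1))), 6071), Add(-22418, -39438)) = Mul(Add(Add(Mul(-17679, Rational(-1, 15421)), Mul(-23660, Rational(-1, 20887))), 6071), -61856) = Mul(Add(Add(Rational(17679, 15421), Rational(23660, 20887)), 6071), -61856) = Mul(Add(Rational(734122133, 322098427), 6071), -61856) = Mul(Rational(1956193672450, 322098427), -61856) = Rational(-121002315803067200, 322098427)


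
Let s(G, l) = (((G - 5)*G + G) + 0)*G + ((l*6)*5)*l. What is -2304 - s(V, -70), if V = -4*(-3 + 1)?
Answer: -149560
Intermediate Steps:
V = 8 (V = -4*(-2) = 8)
s(G, l) = 30*l² + G*(G + G*(-5 + G)) (s(G, l) = (((-5 + G)*G + G) + 0)*G + ((6*l)*5)*l = ((G*(-5 + G) + G) + 0)*G + (30*l)*l = ((G + G*(-5 + G)) + 0)*G + 30*l² = (G + G*(-5 + G))*G + 30*l² = G*(G + G*(-5 + G)) + 30*l² = 30*l² + G*(G + G*(-5 + G)))
-2304 - s(V, -70) = -2304 - (8³ - 4*8² + 30*(-70)²) = -2304 - (512 - 4*64 + 30*4900) = -2304 - (512 - 256 + 147000) = -2304 - 1*147256 = -2304 - 147256 = -149560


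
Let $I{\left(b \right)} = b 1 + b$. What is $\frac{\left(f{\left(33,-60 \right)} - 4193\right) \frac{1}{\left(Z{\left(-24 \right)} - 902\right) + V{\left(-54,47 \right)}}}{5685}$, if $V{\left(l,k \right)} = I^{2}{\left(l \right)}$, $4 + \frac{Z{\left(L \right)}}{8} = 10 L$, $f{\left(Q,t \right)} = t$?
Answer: $- \frac{4253}{50084850} \approx -8.4916 \cdot 10^{-5}$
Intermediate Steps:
$Z{\left(L \right)} = -32 + 80 L$ ($Z{\left(L \right)} = -32 + 8 \cdot 10 L = -32 + 80 L$)
$I{\left(b \right)} = 2 b$ ($I{\left(b \right)} = b + b = 2 b$)
$V{\left(l,k \right)} = 4 l^{2}$ ($V{\left(l,k \right)} = \left(2 l\right)^{2} = 4 l^{2}$)
$\frac{\left(f{\left(33,-60 \right)} - 4193\right) \frac{1}{\left(Z{\left(-24 \right)} - 902\right) + V{\left(-54,47 \right)}}}{5685} = \frac{\left(-60 - 4193\right) \frac{1}{\left(\left(-32 + 80 \left(-24\right)\right) - 902\right) + 4 \left(-54\right)^{2}}}{5685} = - \frac{4253}{\left(\left(-32 - 1920\right) - 902\right) + 4 \cdot 2916} \cdot \frac{1}{5685} = - \frac{4253}{\left(-1952 - 902\right) + 11664} \cdot \frac{1}{5685} = - \frac{4253}{-2854 + 11664} \cdot \frac{1}{5685} = - \frac{4253}{8810} \cdot \frac{1}{5685} = \left(-4253\right) \frac{1}{8810} \cdot \frac{1}{5685} = \left(- \frac{4253}{8810}\right) \frac{1}{5685} = - \frac{4253}{50084850}$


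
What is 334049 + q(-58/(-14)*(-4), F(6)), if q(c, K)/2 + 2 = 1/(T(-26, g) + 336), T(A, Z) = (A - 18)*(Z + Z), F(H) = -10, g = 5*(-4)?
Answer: 350079161/1048 ≈ 3.3405e+5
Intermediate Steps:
g = -20
T(A, Z) = 2*Z*(-18 + A) (T(A, Z) = (-18 + A)*(2*Z) = 2*Z*(-18 + A))
q(c, K) = -4191/1048 (q(c, K) = -4 + 2/(2*(-20)*(-18 - 26) + 336) = -4 + 2/(2*(-20)*(-44) + 336) = -4 + 2/(1760 + 336) = -4 + 2/2096 = -4 + 2*(1/2096) = -4 + 1/1048 = -4191/1048)
334049 + q(-58/(-14)*(-4), F(6)) = 334049 - 4191/1048 = 350079161/1048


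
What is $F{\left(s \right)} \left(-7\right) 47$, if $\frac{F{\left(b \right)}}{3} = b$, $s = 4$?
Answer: $-3948$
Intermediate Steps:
$F{\left(b \right)} = 3 b$
$F{\left(s \right)} \left(-7\right) 47 = 3 \cdot 4 \left(-7\right) 47 = 12 \left(-7\right) 47 = \left(-84\right) 47 = -3948$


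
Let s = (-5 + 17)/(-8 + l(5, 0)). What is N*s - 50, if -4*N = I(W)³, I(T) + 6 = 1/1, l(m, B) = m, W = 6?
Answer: -175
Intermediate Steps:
I(T) = -5 (I(T) = -6 + 1/1 = -6 + 1*1 = -6 + 1 = -5)
N = 125/4 (N = -¼*(-5)³ = -¼*(-125) = 125/4 ≈ 31.250)
s = -4 (s = (-5 + 17)/(-8 + 5) = 12/(-3) = 12*(-⅓) = -4)
N*s - 50 = (125/4)*(-4) - 50 = -125 - 50 = -175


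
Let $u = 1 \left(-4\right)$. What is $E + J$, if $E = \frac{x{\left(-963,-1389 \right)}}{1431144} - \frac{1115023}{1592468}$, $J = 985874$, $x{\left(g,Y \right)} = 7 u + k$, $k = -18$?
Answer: $\frac{140428472050239673}{142440688962} \approx 9.8587 \cdot 10^{5}$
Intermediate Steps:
$u = -4$
$x{\left(g,Y \right)} = -46$ ($x{\left(g,Y \right)} = 7 \left(-4\right) - 18 = -28 - 18 = -46$)
$E = - \frac{99739483115}{142440688962}$ ($E = - \frac{46}{1431144} - \frac{1115023}{1592468} = \left(-46\right) \frac{1}{1431144} - \frac{1115023}{1592468} = - \frac{23}{715572} - \frac{1115023}{1592468} = - \frac{99739483115}{142440688962} \approx -0.70022$)
$E + J = - \frac{99739483115}{142440688962} + 985874 = \frac{140428472050239673}{142440688962}$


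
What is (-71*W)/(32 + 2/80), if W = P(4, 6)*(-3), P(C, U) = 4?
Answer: 11360/427 ≈ 26.604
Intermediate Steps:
W = -12 (W = 4*(-3) = -12)
(-71*W)/(32 + 2/80) = (-71*(-12))/(32 + 2/80) = 852/(32 + 2*(1/80)) = 852/(32 + 1/40) = 852/(1281/40) = 852*(40/1281) = 11360/427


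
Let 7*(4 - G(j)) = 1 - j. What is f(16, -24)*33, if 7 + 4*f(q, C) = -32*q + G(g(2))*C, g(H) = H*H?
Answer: -144441/28 ≈ -5158.6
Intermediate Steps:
g(H) = H²
G(j) = 27/7 + j/7 (G(j) = 4 - (1 - j)/7 = 4 + (-⅐ + j/7) = 27/7 + j/7)
f(q, C) = -7/4 - 8*q + 31*C/28 (f(q, C) = -7/4 + (-32*q + (27/7 + (⅐)*2²)*C)/4 = -7/4 + (-32*q + (27/7 + (⅐)*4)*C)/4 = -7/4 + (-32*q + (27/7 + 4/7)*C)/4 = -7/4 + (-32*q + 31*C/7)/4 = -7/4 + (-8*q + 31*C/28) = -7/4 - 8*q + 31*C/28)
f(16, -24)*33 = (-7/4 - 8*16 + (31/28)*(-24))*33 = (-7/4 - 128 - 186/7)*33 = -4377/28*33 = -144441/28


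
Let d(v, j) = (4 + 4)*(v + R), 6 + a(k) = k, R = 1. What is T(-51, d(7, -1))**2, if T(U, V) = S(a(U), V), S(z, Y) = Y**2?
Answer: 16777216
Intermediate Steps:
a(k) = -6 + k
d(v, j) = 8 + 8*v (d(v, j) = (4 + 4)*(v + 1) = 8*(1 + v) = 8 + 8*v)
T(U, V) = V**2
T(-51, d(7, -1))**2 = ((8 + 8*7)**2)**2 = ((8 + 56)**2)**2 = (64**2)**2 = 4096**2 = 16777216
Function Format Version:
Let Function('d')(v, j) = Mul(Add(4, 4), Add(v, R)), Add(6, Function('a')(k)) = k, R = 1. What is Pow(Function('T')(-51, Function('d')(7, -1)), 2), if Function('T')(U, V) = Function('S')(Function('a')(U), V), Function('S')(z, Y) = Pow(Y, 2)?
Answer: 16777216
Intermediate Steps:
Function('a')(k) = Add(-6, k)
Function('d')(v, j) = Add(8, Mul(8, v)) (Function('d')(v, j) = Mul(Add(4, 4), Add(v, 1)) = Mul(8, Add(1, v)) = Add(8, Mul(8, v)))
Function('T')(U, V) = Pow(V, 2)
Pow(Function('T')(-51, Function('d')(7, -1)), 2) = Pow(Pow(Add(8, Mul(8, 7)), 2), 2) = Pow(Pow(Add(8, 56), 2), 2) = Pow(Pow(64, 2), 2) = Pow(4096, 2) = 16777216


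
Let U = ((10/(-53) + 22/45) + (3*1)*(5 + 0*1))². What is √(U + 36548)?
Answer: √209224840381/2385 ≈ 191.79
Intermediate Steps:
U = 1331593081/5688225 (U = ((10*(-1/53) + 22*(1/45)) + 3*(5 + 0))² = ((-10/53 + 22/45) + 3*5)² = (716/2385 + 15)² = (36491/2385)² = 1331593081/5688225 ≈ 234.10)
√(U + 36548) = √(1331593081/5688225 + 36548) = √(209224840381/5688225) = √209224840381/2385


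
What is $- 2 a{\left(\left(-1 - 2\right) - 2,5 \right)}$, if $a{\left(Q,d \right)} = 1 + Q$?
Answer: $8$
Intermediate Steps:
$- 2 a{\left(\left(-1 - 2\right) - 2,5 \right)} = - 2 \left(1 - 5\right) = \left(-2\right) \left(-4\right) = 8$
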